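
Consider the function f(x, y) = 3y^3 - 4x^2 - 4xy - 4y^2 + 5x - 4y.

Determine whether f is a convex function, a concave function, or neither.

The term 3y^3 is cubic, so the Hessian is not constant.
∂²f/∂y² = 18y - 8, which takes both signs as y varies (negative for sufficiently negative y). A diagonal entry of the Hessian changing sign means the Hessian is neither positive- nor negative-semidefinite on all of R^2.

neither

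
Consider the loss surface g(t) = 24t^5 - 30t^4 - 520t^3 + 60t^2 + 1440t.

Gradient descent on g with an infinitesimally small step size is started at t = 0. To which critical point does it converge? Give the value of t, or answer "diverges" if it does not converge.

g'(t) = 120(t - 4)(t - 1)(t + 1)(t + 3), so g'(0) = 1440.
Gradient descent moves in the -g' direction, i.e. t is decreasing.
The nearest critical point in that direction is t = -1, where g'' = 2400 > 0 (a local minimum). The iterate converges there.

-1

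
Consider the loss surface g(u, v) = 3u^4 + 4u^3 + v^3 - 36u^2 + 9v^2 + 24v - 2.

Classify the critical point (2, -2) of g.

local minimum

The mixed partial ∂²g/∂u∂v is 0, so the Hessian at any point is diag(g_uu, g_vv) = diag(12(3u^2 + 2u - 6), 6(v + 3)).
At (2, -2): H = diag(120, 6).
Both eigenvalues are positive, so H is positive definite: a local minimum.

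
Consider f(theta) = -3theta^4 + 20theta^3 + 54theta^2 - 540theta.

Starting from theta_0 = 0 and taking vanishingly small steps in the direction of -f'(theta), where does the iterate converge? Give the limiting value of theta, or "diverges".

f'(theta) = -12(theta - 5)(theta - 3)(theta + 3), so f'(0) = -540.
Gradient descent moves in the -f' direction, i.e. theta is increasing.
The nearest critical point in that direction is theta = 3, where f'' = 144 > 0 (a local minimum). The iterate converges there.

3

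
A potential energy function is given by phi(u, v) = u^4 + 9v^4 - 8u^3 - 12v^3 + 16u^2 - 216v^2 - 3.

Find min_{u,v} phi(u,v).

-1923

phi(u,v) separates as P(u) + Q(v) − 3, so its minimum is min P + min Q − 3.
P'(u) = 4u(u - 4)(u - 2) vanishes at u ∈ {0, 2, 4}; Q'(v) = 36v(v - 4)(v + 3) vanishes at v ∈ {-3, 0, 4}.
Local minima of P (where P''>0): P(0)=0, P(4)=0. Local minima of Q: Q(-3)=-891, Q(4)=-1920.
So the global minimum of phi is P(0) + Q(4) − 3 = 0 − 1920 − 3 = -1923, attained at (0, 4).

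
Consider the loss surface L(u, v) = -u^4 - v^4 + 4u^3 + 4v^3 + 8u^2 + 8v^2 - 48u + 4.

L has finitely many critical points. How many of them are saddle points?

L separates as a function of u plus a function of v, so ∇L=0 decouples.
∂L/∂u = -4(u - 3)(u - 2)(u + 2) = 0 at u ∈ {-2, 2, 3}; ∂L/∂v = -4v(v - 4)(v + 1) = 0 at v ∈ {-1, 0, 4}.
The Hessian is diagonal: diag(L_uu, L_vv). Second derivatives: L_uu(-2)=-80, L_uu(2)=16, L_uu(3)=-20; L_vv(-1)=-20, L_vv(0)=16, L_vv(4)=-80.
Saddle points occur where the two diagonal entries have opposite signs: (-2, 0), (2, -1), (2, 4), (3, 0). Count: 4.

4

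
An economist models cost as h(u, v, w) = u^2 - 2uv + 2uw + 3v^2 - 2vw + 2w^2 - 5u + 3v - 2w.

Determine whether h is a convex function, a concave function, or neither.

convex

h is quadratic, so its Hessian is the constant matrix H = [[2, -2, 2], [-2, 6, -2], [2, -2, 4]].
Leading principal minors: 2, 8, 16.
All positive ⇒ H ≻ 0 ⇒ convex.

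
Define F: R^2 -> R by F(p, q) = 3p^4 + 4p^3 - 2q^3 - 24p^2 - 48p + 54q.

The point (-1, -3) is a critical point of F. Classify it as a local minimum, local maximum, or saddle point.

saddle point

The mixed partial ∂²F/∂p∂q is 0, so the Hessian at any point is diag(F_pp, F_qq) = diag(12(3p^2 + 2p - 4), -12q).
At (-1, -3): H = diag(-36, 36).
The eigenvalues have opposite signs, so H is indefinite: a saddle point.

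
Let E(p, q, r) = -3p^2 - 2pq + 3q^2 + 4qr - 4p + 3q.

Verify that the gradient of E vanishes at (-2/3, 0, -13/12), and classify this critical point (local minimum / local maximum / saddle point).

saddle point

∇E = (-6p - 2q - 4, -2p + 6q + 4r + 3, 4q); substituting (-2/3, 0, -13/12) gives ∇E = (0, 0, 0), so (-2/3, 0, -13/12) is indeed a critical point.
The Hessian is constant: H = [[-6, -2, 0], [-2, 6, 4], [0, 4, 0]].
Leading principal minors: Δ₁ = -6, Δ₂ = -40, Δ₃ = 96.
The minors fit neither the all-positive nor the alternating-sign pattern, so H is indefinite: a saddle point.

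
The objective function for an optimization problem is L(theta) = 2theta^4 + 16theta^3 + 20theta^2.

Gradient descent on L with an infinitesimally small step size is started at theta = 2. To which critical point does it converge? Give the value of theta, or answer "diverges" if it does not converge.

0

L'(theta) = 8theta(theta + 1)(theta + 5), so L'(2) = 336.
Gradient descent moves in the -L' direction, i.e. theta is decreasing.
The nearest critical point in that direction is theta = 0, where L'' = 40 > 0 (a local minimum). The iterate converges there.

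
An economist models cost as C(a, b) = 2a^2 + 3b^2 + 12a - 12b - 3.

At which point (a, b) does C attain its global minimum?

C(a,b) separates as P(a) + Q(b) − 3, so its minimum is min P + min Q − 3.
P'(a) = 4a + 12 vanishes at a ∈ {-3}; Q'(b) = 6b - 12 vanishes at b ∈ {2}.
Local minima of P (where P''>0): P(-3)=-18. Local minima of Q: Q(2)=-12.
So the global minimum of C is P(-3) + Q(2) − 3 = -18 − 12 − 3 = -33, attained at (-3, 2).

(-3, 2)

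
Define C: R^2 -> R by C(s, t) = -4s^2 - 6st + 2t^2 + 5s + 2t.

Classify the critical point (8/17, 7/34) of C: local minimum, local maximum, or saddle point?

saddle point

The Hessian of C is constant: H = [[-8, -6], [-6, 4]].
det(H) = (-8)·4 − (-6)² = -68.
Since det(H) < 0, H is indefinite and the critical point is a saddle point.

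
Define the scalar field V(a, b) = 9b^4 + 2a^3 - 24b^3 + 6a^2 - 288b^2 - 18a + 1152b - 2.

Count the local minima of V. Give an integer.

V separates as a function of a plus a function of b, so ∇V=0 decouples.
∂V/∂a = 6(a - 1)(a + 3) = 0 at a ∈ {-3, 1}; ∂V/∂b = 36(b - 4)(b - 2)(b + 4) = 0 at b ∈ {-4, 2, 4}.
The Hessian is diagonal: diag(V_aa, V_bb). Second derivatives: V_aa(-3)=-24, V_aa(1)=24; V_bb(-4)=1728, V_bb(2)=-432, V_bb(4)=576.
Local minima occur where both diagonal entries positive: (1, -4), (1, 4). Count: 2.

2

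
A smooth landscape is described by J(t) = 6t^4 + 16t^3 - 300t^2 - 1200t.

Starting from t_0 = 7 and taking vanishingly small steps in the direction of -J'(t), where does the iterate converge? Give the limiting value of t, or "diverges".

J'(t) = 24(t - 5)(t + 2)(t + 5), so J'(7) = 5184.
Gradient descent moves in the -J' direction, i.e. t is decreasing.
The nearest critical point in that direction is t = 5, where J'' = 1680 > 0 (a local minimum). The iterate converges there.

5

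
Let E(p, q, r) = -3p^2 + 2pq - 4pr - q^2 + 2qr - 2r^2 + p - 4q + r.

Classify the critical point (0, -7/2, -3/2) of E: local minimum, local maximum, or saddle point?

local maximum

The Hessian is constant: H = [[-6, 2, -4], [2, -2, 2], [-4, 2, -4]].
Leading principal minors: Δ₁ = -6, Δ₂ = 8, Δ₃ = -8.
The minors alternate sign starting negative (−, +, −), so H is negative definite: a local maximum.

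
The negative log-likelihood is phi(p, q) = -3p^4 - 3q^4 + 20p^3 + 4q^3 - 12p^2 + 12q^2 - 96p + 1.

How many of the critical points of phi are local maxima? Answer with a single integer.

4

phi separates as a function of p plus a function of q, so ∇phi=0 decouples.
∂phi/∂p = -12(p - 4)(p - 2)(p + 1) = 0 at p ∈ {-1, 2, 4}; ∂phi/∂q = -12q(q - 2)(q + 1) = 0 at q ∈ {-1, 0, 2}.
The Hessian is diagonal: diag(phi_pp, phi_qq). Second derivatives: phi_pp(-1)=-180, phi_pp(2)=72, phi_pp(4)=-120; phi_qq(-1)=-36, phi_qq(0)=24, phi_qq(2)=-72.
Local maxima occur where both diagonal entries negative: (-1, -1), (-1, 2), (4, -1), (4, 2). Count: 4.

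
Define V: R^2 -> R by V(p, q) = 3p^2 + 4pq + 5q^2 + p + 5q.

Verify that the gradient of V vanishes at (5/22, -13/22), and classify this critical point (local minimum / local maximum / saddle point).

∇V = (6p + 4q + 1, 4p + 10q + 5); substituting (5/22, -13/22) gives ∇V = (0, 0), so (5/22, -13/22) is indeed a critical point.
The Hessian of V is constant: H = [[6, 4], [4, 10]].
det(H) = 6·10 − 4² = 44.
det(H) > 0 and tr(H) = 16 > 0, so H is positive definite and the point is a local minimum.

local minimum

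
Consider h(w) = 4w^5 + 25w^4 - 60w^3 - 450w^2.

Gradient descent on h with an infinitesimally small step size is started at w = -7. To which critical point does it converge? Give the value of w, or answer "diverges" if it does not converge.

h'(w) = 20w(w - 3)(w + 3)(w + 5), so h'(-7) = 11200.
Gradient descent moves in the -h' direction, i.e. w is decreasing.
There is no critical point below w=-7, and h' keeps the same sign, so the iterate runs off to −∞.

diverges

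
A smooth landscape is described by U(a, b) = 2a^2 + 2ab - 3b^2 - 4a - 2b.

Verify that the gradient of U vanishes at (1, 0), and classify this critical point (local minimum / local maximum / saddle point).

saddle point

∇U = (4a + 2b - 4, 2a - 6b - 2); substituting (1, 0) gives ∇U = (0, 0), so (1, 0) is indeed a critical point.
The Hessian of U is constant: H = [[4, 2], [2, -6]].
det(H) = 4·(-6) − 2² = -28.
Since det(H) < 0, H is indefinite and the critical point is a saddle point.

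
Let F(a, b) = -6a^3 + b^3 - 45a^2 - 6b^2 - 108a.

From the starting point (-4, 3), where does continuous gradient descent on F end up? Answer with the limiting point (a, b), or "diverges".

(-3, 4)

F is separable, so gradient descent decouples: a follows -∂F/∂a, b follows -∂F/∂b.
∂F/∂a = -18(a + 2)(a + 3); at a=-4 this is -36, so a increases.
∂F/∂b = 3b(b - 4); at b=3 this is -9, so b increases.
a converges to its nearest critical value -3 (a local min of the a-part); b converges to 4. The iterate converges to (-3, 4).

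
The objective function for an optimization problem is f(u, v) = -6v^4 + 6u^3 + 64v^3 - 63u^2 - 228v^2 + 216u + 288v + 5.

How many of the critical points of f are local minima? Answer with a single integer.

f separates as a function of u plus a function of v, so ∇f=0 decouples.
∂f/∂u = 18(u - 4)(u - 3) = 0 at u ∈ {3, 4}; ∂f/∂v = -24(v - 4)(v - 3)(v - 1) = 0 at v ∈ {1, 3, 4}.
The Hessian is diagonal: diag(f_uu, f_vv). Second derivatives: f_uu(3)=-18, f_uu(4)=18; f_vv(1)=-144, f_vv(3)=48, f_vv(4)=-72.
Local minima occur where both diagonal entries positive: (4, 3). Count: 1.

1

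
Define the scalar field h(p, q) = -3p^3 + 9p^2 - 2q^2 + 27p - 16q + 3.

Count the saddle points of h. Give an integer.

1

h separates as a function of p plus a function of q, so ∇h=0 decouples.
∂h/∂p = -9(p - 3)(p + 1) = 0 at p ∈ {-1, 3}; ∂h/∂q = -4(q + 4) = 0 at q ∈ {-4}.
The Hessian is diagonal: diag(h_pp, h_qq). Second derivatives: h_pp(-1)=36, h_pp(3)=-36; h_qq(-4)=-4.
Saddle points occur where the two diagonal entries have opposite signs: (-1, -4). Count: 1.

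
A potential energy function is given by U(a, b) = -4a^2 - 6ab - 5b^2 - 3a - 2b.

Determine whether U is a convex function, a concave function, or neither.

U is quadratic, so its Hessian is the constant matrix H = [[-8, -6], [-6, -10]].
det(H) = 44, tr(H) = -18.
det(H) > 0 and tr(H) < 0, so H is negative definite everywhere: concave.

concave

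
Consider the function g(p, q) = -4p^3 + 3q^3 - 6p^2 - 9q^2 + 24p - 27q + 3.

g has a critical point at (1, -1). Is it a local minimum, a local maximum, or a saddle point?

The mixed partial ∂²g/∂p∂q is 0, so the Hessian at any point is diag(g_pp, g_qq) = diag(-12(2p + 1), 18(q - 1)).
At (1, -1): H = diag(-36, -36).
Both eigenvalues are negative, so H is negative definite: a local maximum.

local maximum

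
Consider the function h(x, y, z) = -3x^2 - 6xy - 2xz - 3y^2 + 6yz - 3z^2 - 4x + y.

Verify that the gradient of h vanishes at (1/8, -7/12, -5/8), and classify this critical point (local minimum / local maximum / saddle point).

∇h = (-6x - 6y - 2z - 4, -6x - 6y + 6z + 1, -2x + 6y - 6z); substituting (1/8, -7/12, -5/8) gives ∇h = (0, 0, 0), so (1/8, -7/12, -5/8) is indeed a critical point.
The Hessian is constant: H = [[-6, -6, -2], [-6, -6, 6], [-2, 6, -6]].
Leading principal minors: Δ₁ = -6, Δ₂ = 0, Δ₃ = 384.
The minors fit neither the all-positive nor the alternating-sign pattern, so H is indefinite: a saddle point.

saddle point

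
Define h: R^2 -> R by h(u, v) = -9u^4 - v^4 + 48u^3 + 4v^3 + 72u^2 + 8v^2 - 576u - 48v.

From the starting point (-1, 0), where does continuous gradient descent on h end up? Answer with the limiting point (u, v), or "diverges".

h is separable, so gradient descent decouples: u follows -∂h/∂u, v follows -∂h/∂v.
∂h/∂u = -36(u - 4)(u - 2)(u + 2); at u=-1 this is -540, so u increases.
∂h/∂v = -4(v - 3)(v - 2)(v + 2); at v=0 this is -48, so v increases.
u converges to its nearest critical value 2 (a local min of the u-part); v converges to 2. The iterate converges to (2, 2).

(2, 2)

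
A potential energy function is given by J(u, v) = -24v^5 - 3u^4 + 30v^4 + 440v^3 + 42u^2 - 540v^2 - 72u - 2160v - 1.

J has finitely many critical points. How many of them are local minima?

2

J separates as a function of u plus a function of v, so ∇J=0 decouples.
∂J/∂u = -12(u - 2)(u - 1)(u + 3) = 0 at u ∈ {-3, 1, 2}; ∂J/∂v = -120(v - 3)(v - 2)(v + 1)(v + 3) = 0 at v ∈ {-3, -1, 2, 3}.
The Hessian is diagonal: diag(J_uu, J_vv). Second derivatives: J_uu(-3)=-240, J_uu(1)=48, J_uu(2)=-60; J_vv(-3)=7200, J_vv(-1)=-2880, J_vv(2)=1800, J_vv(3)=-2880.
Local minima occur where both diagonal entries positive: (1, -3), (1, 2). Count: 2.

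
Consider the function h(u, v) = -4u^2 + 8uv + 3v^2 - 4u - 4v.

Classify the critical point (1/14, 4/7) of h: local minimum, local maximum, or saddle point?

saddle point

The Hessian of h is constant: H = [[-8, 8], [8, 6]].
det(H) = (-8)·6 − 8² = -112.
Since det(H) < 0, H is indefinite and the critical point is a saddle point.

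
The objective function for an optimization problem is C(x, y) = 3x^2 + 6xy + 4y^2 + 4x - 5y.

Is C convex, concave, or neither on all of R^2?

C is quadratic, so its Hessian is the constant matrix H = [[6, 6], [6, 8]].
det(H) = 12, tr(H) = 14.
det(H) > 0 and tr(H) > 0, so H is positive definite everywhere: convex.

convex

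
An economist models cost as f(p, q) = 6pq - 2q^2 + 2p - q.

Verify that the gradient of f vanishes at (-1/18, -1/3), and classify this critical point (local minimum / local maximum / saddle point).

∇f = (6q + 2, 6p - 4q - 1); substituting (-1/18, -1/3) gives ∇f = (0, 0), so (-1/18, -1/3) is indeed a critical point.
The Hessian of f is constant: H = [[0, 6], [6, -4]].
det(H) = 0·(-4) − 6² = -36.
Since det(H) < 0, H is indefinite and the critical point is a saddle point.

saddle point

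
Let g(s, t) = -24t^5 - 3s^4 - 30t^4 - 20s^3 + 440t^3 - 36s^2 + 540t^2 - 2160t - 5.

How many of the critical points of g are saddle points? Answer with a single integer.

g separates as a function of s plus a function of t, so ∇g=0 decouples.
∂g/∂s = -12s(s + 2)(s + 3) = 0 at s ∈ {-3, -2, 0}; ∂g/∂t = -120(t - 3)(t - 1)(t + 2)(t + 3) = 0 at t ∈ {-3, -2, 1, 3}.
The Hessian is diagonal: diag(g_ss, g_tt). Second derivatives: g_ss(-3)=-36, g_ss(-2)=24, g_ss(0)=-72; g_tt(-3)=2880, g_tt(-2)=-1800, g_tt(1)=2880, g_tt(3)=-7200.
Saddle points occur where the two diagonal entries have opposite signs: (-3, -3), (-3, 1), (-2, -2), (-2, 3), (0, -3), (0, 1). Count: 6.

6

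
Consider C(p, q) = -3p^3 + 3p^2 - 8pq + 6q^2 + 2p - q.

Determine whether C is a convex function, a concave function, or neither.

The term -3p^3 is cubic, so the Hessian is not constant.
∂²C/∂p² = -18p + 6, which takes both signs as p varies (negative for sufficiently large p). A diagonal entry of the Hessian changing sign means the Hessian is neither positive- nor negative-semidefinite on all of R^2.

neither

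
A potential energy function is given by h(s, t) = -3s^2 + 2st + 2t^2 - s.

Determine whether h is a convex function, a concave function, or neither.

neither

h is quadratic, so its Hessian is the constant matrix H = [[-6, 2], [2, 4]].
det(H) = -28, tr(H) = -2.
det(H) < 0, so H is indefinite: neither convex nor concave.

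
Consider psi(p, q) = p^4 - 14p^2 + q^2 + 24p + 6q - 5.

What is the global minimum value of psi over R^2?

psi(p,q) separates as A(p) + B(q) − 5, so its minimum is min A + min B − 5.
A'(p) = 4(p - 2)(p - 1)(p + 3) vanishes at p ∈ {-3, 1, 2}; B'(q) = 2q + 6 vanishes at q ∈ {-3}.
Local minima of A (where A''>0): A(-3)=-117, A(2)=8. Local minima of B: B(-3)=-9.
So the global minimum of psi is A(-3) + B(-3) − 5 = -117 − 9 − 5 = -131, attained at (-3, -3).

-131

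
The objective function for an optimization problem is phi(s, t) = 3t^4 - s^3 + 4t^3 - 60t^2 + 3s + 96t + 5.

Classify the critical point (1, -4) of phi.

saddle point

The mixed partial ∂²phi/∂s∂t is 0, so the Hessian at any point is diag(phi_ss, phi_tt) = diag(-6s, 12(3t^2 + 2t - 10)).
At (1, -4): H = diag(-6, 360).
The eigenvalues have opposite signs, so H is indefinite: a saddle point.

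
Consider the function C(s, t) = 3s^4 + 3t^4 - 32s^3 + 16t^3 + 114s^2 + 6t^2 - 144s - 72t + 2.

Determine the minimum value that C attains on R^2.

-104

C(s,t) separates as P(s) + Q(t) + 2, so its minimum is min P + min Q + 2.
P'(s) = 12(s - 4)(s - 3)(s - 1) vanishes at s ∈ {1, 3, 4}; Q'(t) = 12(t - 1)(t + 2)(t + 3) vanishes at t ∈ {-3, -2, 1}.
Local minima of P (where P''>0): P(1)=-59, P(4)=-32. Local minima of Q: Q(-3)=81, Q(1)=-47.
So the global minimum of C is P(1) + Q(1) + 2 = -59 − 47 + 2 = -104, attained at (1, 1).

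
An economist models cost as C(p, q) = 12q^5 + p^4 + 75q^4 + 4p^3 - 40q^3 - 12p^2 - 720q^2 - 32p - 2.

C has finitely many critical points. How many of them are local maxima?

2

C separates as a function of p plus a function of q, so ∇C=0 decouples.
∂C/∂p = 4(p - 2)(p + 1)(p + 4) = 0 at p ∈ {-4, -1, 2}; ∂C/∂q = 60q(q - 2)(q + 3)(q + 4) = 0 at q ∈ {-4, -3, 0, 2}.
The Hessian is diagonal: diag(C_pp, C_qq). Second derivatives: C_pp(-4)=72, C_pp(-1)=-36, C_pp(2)=72; C_qq(-4)=-1440, C_qq(-3)=900, C_qq(0)=-1440, C_qq(2)=3600.
Local maxima occur where both diagonal entries negative: (-1, -4), (-1, 0). Count: 2.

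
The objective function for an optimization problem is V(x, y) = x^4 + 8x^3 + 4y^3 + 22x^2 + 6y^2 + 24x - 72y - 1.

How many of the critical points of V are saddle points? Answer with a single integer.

V separates as a function of x plus a function of y, so ∇V=0 decouples.
∂V/∂x = 4(x + 1)(x + 2)(x + 3) = 0 at x ∈ {-3, -2, -1}; ∂V/∂y = 12(y - 2)(y + 3) = 0 at y ∈ {-3, 2}.
The Hessian is diagonal: diag(V_xx, V_yy). Second derivatives: V_xx(-3)=8, V_xx(-2)=-4, V_xx(-1)=8; V_yy(-3)=-60, V_yy(2)=60.
Saddle points occur where the two diagonal entries have opposite signs: (-3, -3), (-2, 2), (-1, -3). Count: 3.

3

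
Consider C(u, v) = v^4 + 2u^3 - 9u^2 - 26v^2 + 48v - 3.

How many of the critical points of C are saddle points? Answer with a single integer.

C separates as a function of u plus a function of v, so ∇C=0 decouples.
∂C/∂u = 6u(u - 3) = 0 at u ∈ {0, 3}; ∂C/∂v = 4(v - 3)(v - 1)(v + 4) = 0 at v ∈ {-4, 1, 3}.
The Hessian is diagonal: diag(C_uu, C_vv). Second derivatives: C_uu(0)=-18, C_uu(3)=18; C_vv(-4)=140, C_vv(1)=-40, C_vv(3)=56.
Saddle points occur where the two diagonal entries have opposite signs: (0, -4), (0, 3), (3, 1). Count: 3.

3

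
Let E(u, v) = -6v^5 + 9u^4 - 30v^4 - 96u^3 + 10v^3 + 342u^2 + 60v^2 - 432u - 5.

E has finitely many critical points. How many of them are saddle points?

E separates as a function of u plus a function of v, so ∇E=0 decouples.
∂E/∂u = 36(u - 4)(u - 3)(u - 1) = 0 at u ∈ {1, 3, 4}; ∂E/∂v = -30v(v - 1)(v + 1)(v + 4) = 0 at v ∈ {-4, -1, 0, 1}.
The Hessian is diagonal: diag(E_uu, E_vv). Second derivatives: E_uu(1)=216, E_uu(3)=-72, E_uu(4)=108; E_vv(-4)=1800, E_vv(-1)=-180, E_vv(0)=120, E_vv(1)=-300.
Saddle points occur where the two diagonal entries have opposite signs: (1, -1), (1, 1), (3, -4), (3, 0), (4, -1), (4, 1). Count: 6.

6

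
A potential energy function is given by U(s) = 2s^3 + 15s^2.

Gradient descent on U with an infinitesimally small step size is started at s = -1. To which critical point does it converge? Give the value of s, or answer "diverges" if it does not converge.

0

U'(s) = 6s(s + 5), so U'(-1) = -24.
Gradient descent moves in the -U' direction, i.e. s is increasing.
The nearest critical point in that direction is s = 0, where U'' = 30 > 0 (a local minimum). The iterate converges there.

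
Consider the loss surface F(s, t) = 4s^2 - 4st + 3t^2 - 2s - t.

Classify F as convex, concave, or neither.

convex

F is quadratic, so its Hessian is the constant matrix H = [[8, -4], [-4, 6]].
det(H) = 32, tr(H) = 14.
det(H) > 0 and tr(H) > 0, so H is positive definite everywhere: convex.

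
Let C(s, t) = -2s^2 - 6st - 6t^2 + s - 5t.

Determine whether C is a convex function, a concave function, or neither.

C is quadratic, so its Hessian is the constant matrix H = [[-4, -6], [-6, -12]].
det(H) = 12, tr(H) = -16.
det(H) > 0 and tr(H) < 0, so H is negative definite everywhere: concave.

concave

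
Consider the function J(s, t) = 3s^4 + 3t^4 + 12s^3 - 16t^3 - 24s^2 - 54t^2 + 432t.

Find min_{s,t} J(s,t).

J(s,t) separates as P(s) + Q(t), so its minimum is min P + min Q.
P'(s) = 12s(s - 1)(s + 4) vanishes at s ∈ {-4, 0, 1}; Q'(t) = 12(t - 4)(t - 3)(t + 3) vanishes at t ∈ {-3, 3, 4}.
Local minima of P (where P''>0): P(-4)=-384, P(1)=-9. Local minima of Q: Q(-3)=-1107, Q(4)=608.
So the global minimum of J is P(-4) + Q(-3) = -384 − 1107 = -1491, attained at (-4, -3).

-1491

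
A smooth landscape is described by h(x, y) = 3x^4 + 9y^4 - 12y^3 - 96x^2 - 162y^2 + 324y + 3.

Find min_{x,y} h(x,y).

h(x,y) separates as P(x) + Q(y) + 3, so its minimum is min P + min Q + 3.
P'(x) = 12x(x - 4)(x + 4) vanishes at x ∈ {-4, 0, 4}; Q'(y) = 36(y - 3)(y - 1)(y + 3) vanishes at y ∈ {-3, 1, 3}.
Local minima of P (where P''>0): P(-4)=-768, P(4)=-768. Local minima of Q: Q(-3)=-1377, Q(3)=-81.
So the global minimum of h is P(-4) + Q(-3) + 3 = -768 − 1377 + 3 = -2142, attained at (-4, -3).

-2142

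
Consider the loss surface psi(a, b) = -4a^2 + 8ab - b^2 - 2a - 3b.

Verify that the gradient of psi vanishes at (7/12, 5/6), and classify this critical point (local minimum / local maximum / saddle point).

saddle point

∇psi = (-8a + 8b - 2, 8a - 2b - 3); substituting (7/12, 5/6) gives ∇psi = (0, 0), so (7/12, 5/6) is indeed a critical point.
The Hessian of psi is constant: H = [[-8, 8], [8, -2]].
det(H) = (-8)·(-2) − 8² = -48.
Since det(H) < 0, H is indefinite and the critical point is a saddle point.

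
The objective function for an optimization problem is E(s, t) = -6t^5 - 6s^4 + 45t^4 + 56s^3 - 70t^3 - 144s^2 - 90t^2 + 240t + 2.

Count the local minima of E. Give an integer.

E separates as a function of s plus a function of t, so ∇E=0 decouples.
∂E/∂s = -24s(s - 4)(s - 3) = 0 at s ∈ {0, 3, 4}; ∂E/∂t = -30(t - 4)(t - 2)(t - 1)(t + 1) = 0 at t ∈ {-1, 1, 2, 4}.
The Hessian is diagonal: diag(E_ss, E_tt). Second derivatives: E_ss(0)=-288, E_ss(3)=72, E_ss(4)=-96; E_tt(-1)=900, E_tt(1)=-180, E_tt(2)=180, E_tt(4)=-900.
Local minima occur where both diagonal entries positive: (3, -1), (3, 2). Count: 2.

2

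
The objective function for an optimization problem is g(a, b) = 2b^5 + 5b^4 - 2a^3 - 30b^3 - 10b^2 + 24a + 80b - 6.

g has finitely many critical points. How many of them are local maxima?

2

g separates as a function of a plus a function of b, so ∇g=0 decouples.
∂g/∂a = -6(a - 2)(a + 2) = 0 at a ∈ {-2, 2}; ∂g/∂b = 10(b - 2)(b - 1)(b + 1)(b + 4) = 0 at b ∈ {-4, -1, 1, 2}.
The Hessian is diagonal: diag(g_aa, g_bb). Second derivatives: g_aa(-2)=24, g_aa(2)=-24; g_bb(-4)=-900, g_bb(-1)=180, g_bb(1)=-100, g_bb(2)=180.
Local maxima occur where both diagonal entries negative: (2, -4), (2, 1). Count: 2.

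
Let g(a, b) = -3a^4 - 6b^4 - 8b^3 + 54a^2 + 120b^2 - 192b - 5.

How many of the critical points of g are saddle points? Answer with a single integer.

g separates as a function of a plus a function of b, so ∇g=0 decouples.
∂g/∂a = -12a(a - 3)(a + 3) = 0 at a ∈ {-3, 0, 3}; ∂g/∂b = -24(b - 2)(b - 1)(b + 4) = 0 at b ∈ {-4, 1, 2}.
The Hessian is diagonal: diag(g_aa, g_bb). Second derivatives: g_aa(-3)=-216, g_aa(0)=108, g_aa(3)=-216; g_bb(-4)=-720, g_bb(1)=120, g_bb(2)=-144.
Saddle points occur where the two diagonal entries have opposite signs: (-3, 1), (0, -4), (0, 2), (3, 1). Count: 4.

4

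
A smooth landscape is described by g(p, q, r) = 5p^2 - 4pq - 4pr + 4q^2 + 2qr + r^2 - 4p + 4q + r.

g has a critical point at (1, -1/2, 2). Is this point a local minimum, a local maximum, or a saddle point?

local minimum

The Hessian is constant: H = [[10, -4, -4], [-4, 8, 2], [-4, 2, 2]].
Leading principal minors: Δ₁ = 10, Δ₂ = 64, Δ₃ = 24.
All leading minors are positive, so H is positive definite: a local minimum.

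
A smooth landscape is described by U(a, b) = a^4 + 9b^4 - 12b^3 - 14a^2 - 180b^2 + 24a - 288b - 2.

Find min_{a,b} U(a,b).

U(a,b) separates as P(a) + Q(b) − 2, so its minimum is min P + min Q − 2.
P'(a) = 4(a - 2)(a - 1)(a + 3) vanishes at a ∈ {-3, 1, 2}; Q'(b) = 36(b - 4)(b + 1)(b + 2) vanishes at b ∈ {-2, -1, 4}.
Local minima of P (where P''>0): P(-3)=-117, P(2)=8. Local minima of Q: Q(-2)=96, Q(4)=-2496.
So the global minimum of U is P(-3) + Q(4) − 2 = -117 − 2496 − 2 = -2615, attained at (-3, 4).

-2615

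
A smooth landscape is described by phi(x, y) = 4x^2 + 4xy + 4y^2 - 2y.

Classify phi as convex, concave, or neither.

convex

phi is quadratic, so its Hessian is the constant matrix H = [[8, 4], [4, 8]].
det(H) = 48, tr(H) = 16.
det(H) > 0 and tr(H) > 0, so H is positive definite everywhere: convex.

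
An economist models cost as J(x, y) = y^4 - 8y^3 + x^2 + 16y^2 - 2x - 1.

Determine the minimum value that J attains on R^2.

-2

J(x,y) separates as P(x) + Q(y) − 1, so its minimum is min P + min Q − 1.
P'(x) = 2x - 2 vanishes at x ∈ {1}; Q'(y) = 4y(y - 4)(y - 2) vanishes at y ∈ {0, 2, 4}.
Local minima of P (where P''>0): P(1)=-1. Local minima of Q: Q(0)=0, Q(4)=0.
So the global minimum of J is P(1) + Q(0) − 1 = -1 + 0 − 1 = -2, attained at (1, 0).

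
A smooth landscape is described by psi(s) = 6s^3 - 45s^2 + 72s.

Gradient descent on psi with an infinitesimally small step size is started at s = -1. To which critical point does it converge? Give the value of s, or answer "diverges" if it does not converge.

diverges

psi'(s) = 18(s - 4)(s - 1), so psi'(-1) = 180.
Gradient descent moves in the -psi' direction, i.e. s is decreasing.
There is no critical point below s=-1, and psi' keeps the same sign, so the iterate runs off to −∞.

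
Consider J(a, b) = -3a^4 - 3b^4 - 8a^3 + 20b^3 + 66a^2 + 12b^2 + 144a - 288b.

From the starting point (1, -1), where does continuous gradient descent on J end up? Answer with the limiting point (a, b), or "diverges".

(-1, 3)

J is separable, so gradient descent decouples: a follows -∂J/∂a, b follows -∂J/∂b.
∂J/∂a = -12(a - 3)(a + 1)(a + 4); at a=1 this is 240, so a decreases.
∂J/∂b = -12(b - 4)(b - 3)(b + 2); at b=-1 this is -240, so b increases.
a converges to its nearest critical value -1 (a local min of the a-part); b converges to 3. The iterate converges to (-1, 3).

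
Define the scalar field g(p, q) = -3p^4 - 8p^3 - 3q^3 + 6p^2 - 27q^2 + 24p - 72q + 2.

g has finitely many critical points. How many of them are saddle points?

g separates as a function of p plus a function of q, so ∇g=0 decouples.
∂g/∂p = -12(p - 1)(p + 1)(p + 2) = 0 at p ∈ {-2, -1, 1}; ∂g/∂q = -9(q + 2)(q + 4) = 0 at q ∈ {-4, -2}.
The Hessian is diagonal: diag(g_pp, g_qq). Second derivatives: g_pp(-2)=-36, g_pp(-1)=24, g_pp(1)=-72; g_qq(-4)=18, g_qq(-2)=-18.
Saddle points occur where the two diagonal entries have opposite signs: (-2, -4), (-1, -2), (1, -4). Count: 3.

3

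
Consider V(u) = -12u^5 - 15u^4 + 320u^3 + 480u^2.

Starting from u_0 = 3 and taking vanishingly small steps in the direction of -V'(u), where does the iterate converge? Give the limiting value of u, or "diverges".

0

V'(u) = -60u(u - 4)(u + 1)(u + 4), so V'(3) = 5040.
Gradient descent moves in the -V' direction, i.e. u is decreasing.
The nearest critical point in that direction is u = 0, where V'' = 960 > 0 (a local minimum). The iterate converges there.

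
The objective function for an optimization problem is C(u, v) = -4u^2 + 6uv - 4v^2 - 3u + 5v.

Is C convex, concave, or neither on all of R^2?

concave

C is quadratic, so its Hessian is the constant matrix H = [[-8, 6], [6, -8]].
det(H) = 28, tr(H) = -16.
det(H) > 0 and tr(H) < 0, so H is negative definite everywhere: concave.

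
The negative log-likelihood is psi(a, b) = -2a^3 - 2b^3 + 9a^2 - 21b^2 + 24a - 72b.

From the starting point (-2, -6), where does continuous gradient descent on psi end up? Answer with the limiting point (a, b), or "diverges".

psi is separable, so gradient descent decouples: a follows -∂psi/∂a, b follows -∂psi/∂b.
∂psi/∂a = -6(a - 4)(a + 1); at a=-2 this is -36, so a increases.
∂psi/∂b = -6(b + 3)(b + 4); at b=-6 this is -36, so b increases.
a converges to its nearest critical value -1 (a local min of the a-part); b converges to -4. The iterate converges to (-1, -4).

(-1, -4)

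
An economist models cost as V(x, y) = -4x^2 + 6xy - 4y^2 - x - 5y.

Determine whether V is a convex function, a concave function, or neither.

V is quadratic, so its Hessian is the constant matrix H = [[-8, 6], [6, -8]].
det(H) = 28, tr(H) = -16.
det(H) > 0 and tr(H) < 0, so H is negative definite everywhere: concave.

concave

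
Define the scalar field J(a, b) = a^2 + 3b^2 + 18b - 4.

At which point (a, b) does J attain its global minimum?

(0, -3)

J(a,b) separates as P(a) + Q(b) − 4, so its minimum is min P + min Q − 4.
P'(a) = 2a vanishes at a ∈ {0}; Q'(b) = 6b + 18 vanishes at b ∈ {-3}.
Local minima of P (where P''>0): P(0)=0. Local minima of Q: Q(-3)=-27.
So the global minimum of J is P(0) + Q(-3) − 4 = 0 − 27 − 4 = -31, attained at (0, -3).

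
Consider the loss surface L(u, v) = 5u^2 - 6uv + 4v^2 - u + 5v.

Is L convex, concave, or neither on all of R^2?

L is quadratic, so its Hessian is the constant matrix H = [[10, -6], [-6, 8]].
det(H) = 44, tr(H) = 18.
det(H) > 0 and tr(H) > 0, so H is positive definite everywhere: convex.

convex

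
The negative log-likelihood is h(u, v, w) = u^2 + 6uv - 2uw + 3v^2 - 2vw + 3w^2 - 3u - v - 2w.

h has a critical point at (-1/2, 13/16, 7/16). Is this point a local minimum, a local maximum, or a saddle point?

The Hessian is constant: H = [[2, 6, -2], [6, 6, -2], [-2, -2, 6]].
Leading principal minors: Δ₁ = 2, Δ₂ = -24, Δ₃ = -128.
The minors fit neither the all-positive nor the alternating-sign pattern, so H is indefinite: a saddle point.

saddle point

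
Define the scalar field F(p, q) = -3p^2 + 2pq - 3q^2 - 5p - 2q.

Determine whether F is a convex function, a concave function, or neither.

concave

F is quadratic, so its Hessian is the constant matrix H = [[-6, 2], [2, -6]].
det(H) = 32, tr(H) = -12.
det(H) > 0 and tr(H) < 0, so H is negative definite everywhere: concave.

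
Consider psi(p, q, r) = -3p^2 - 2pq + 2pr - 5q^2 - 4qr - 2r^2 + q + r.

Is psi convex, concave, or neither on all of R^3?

psi is quadratic, so its Hessian is the constant matrix H = [[-6, -2, 2], [-2, -10, -4], [2, -4, -4]].
Leading principal minors: -6, 56, -56.
Signs alternate −, +, − ⇒ H ≺ 0 ⇒ concave.

concave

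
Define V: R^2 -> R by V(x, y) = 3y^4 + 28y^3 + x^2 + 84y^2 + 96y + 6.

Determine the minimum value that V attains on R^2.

-58

V(x,y) separates as P(x) + Q(y) + 6, so its minimum is min P + min Q + 6.
P'(x) = 2x vanishes at x ∈ {0}; Q'(y) = 12(y + 1)(y + 2)(y + 4) vanishes at y ∈ {-4, -2, -1}.
Local minima of P (where P''>0): P(0)=0. Local minima of Q: Q(-4)=-64, Q(-1)=-37.
So the global minimum of V is P(0) + Q(-4) + 6 = 0 − 64 + 6 = -58, attained at (0, -4).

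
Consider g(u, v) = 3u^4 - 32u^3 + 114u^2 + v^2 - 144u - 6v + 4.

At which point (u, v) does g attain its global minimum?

g(u,v) separates as P(u) + Q(v) + 4, so its minimum is min P + min Q + 4.
P'(u) = 12(u - 4)(u - 3)(u - 1) vanishes at u ∈ {1, 3, 4}; Q'(v) = 2v - 6 vanishes at v ∈ {3}.
Local minima of P (where P''>0): P(1)=-59, P(4)=-32. Local minima of Q: Q(3)=-9.
So the global minimum of g is P(1) + Q(3) + 4 = -59 − 9 + 4 = -64, attained at (1, 3).

(1, 3)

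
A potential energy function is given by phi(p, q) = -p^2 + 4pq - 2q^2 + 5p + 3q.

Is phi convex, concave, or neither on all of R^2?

neither

phi is quadratic, so its Hessian is the constant matrix H = [[-2, 4], [4, -4]].
det(H) = -8, tr(H) = -6.
det(H) < 0, so H is indefinite: neither convex nor concave.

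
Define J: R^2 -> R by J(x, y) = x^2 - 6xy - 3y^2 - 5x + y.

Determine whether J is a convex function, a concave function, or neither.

J is quadratic, so its Hessian is the constant matrix H = [[2, -6], [-6, -6]].
det(H) = -48, tr(H) = -4.
det(H) < 0, so H is indefinite: neither convex nor concave.

neither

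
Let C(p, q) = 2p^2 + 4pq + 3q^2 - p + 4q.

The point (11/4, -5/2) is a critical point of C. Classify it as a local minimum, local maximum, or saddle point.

The Hessian of C is constant: H = [[4, 4], [4, 6]].
det(H) = 4·6 − 4² = 8.
det(H) > 0 and tr(H) = 10 > 0, so H is positive definite and the point is a local minimum.

local minimum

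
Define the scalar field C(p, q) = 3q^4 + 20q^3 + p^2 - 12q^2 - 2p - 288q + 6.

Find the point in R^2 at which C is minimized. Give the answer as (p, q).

C(p,q) separates as A(p) + B(q) + 6, so its minimum is min A + min B + 6.
A'(p) = 2p - 2 vanishes at p ∈ {1}; B'(q) = 12(q - 2)(q + 3)(q + 4) vanishes at q ∈ {-4, -3, 2}.
Local minima of A (where A''>0): A(1)=-1. Local minima of B: B(-4)=448, B(2)=-416.
So the global minimum of C is A(1) + B(2) + 6 = -1 − 416 + 6 = -411, attained at (1, 2).

(1, 2)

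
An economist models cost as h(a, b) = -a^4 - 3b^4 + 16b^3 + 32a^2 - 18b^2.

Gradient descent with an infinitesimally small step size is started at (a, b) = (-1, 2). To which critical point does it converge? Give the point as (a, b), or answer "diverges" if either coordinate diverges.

(0, 1)

h is separable, so gradient descent decouples: a follows -∂h/∂a, b follows -∂h/∂b.
∂h/∂a = -4a(a - 4)(a + 4); at a=-1 this is -60, so a increases.
∂h/∂b = -12b(b - 3)(b - 1); at b=2 this is 24, so b decreases.
a converges to its nearest critical value 0 (a local min of the a-part); b converges to 1. The iterate converges to (0, 1).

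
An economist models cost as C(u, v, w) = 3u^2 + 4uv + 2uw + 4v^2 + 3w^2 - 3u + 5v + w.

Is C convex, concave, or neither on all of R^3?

convex

C is quadratic, so its Hessian is the constant matrix H = [[6, 4, 2], [4, 8, 0], [2, 0, 6]].
Leading principal minors: 6, 32, 160.
All positive ⇒ H ≻ 0 ⇒ convex.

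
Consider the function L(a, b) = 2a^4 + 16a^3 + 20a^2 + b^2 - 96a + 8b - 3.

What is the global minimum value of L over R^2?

L(a,b) separates as P(a) + Q(b) − 3, so its minimum is min P + min Q − 3.
P'(a) = 8(a - 1)(a + 3)(a + 4) vanishes at a ∈ {-4, -3, 1}; Q'(b) = 2b + 8 vanishes at b ∈ {-4}.
Local minima of P (where P''>0): P(-4)=192, P(1)=-58. Local minima of Q: Q(-4)=-16.
So the global minimum of L is P(1) + Q(-4) − 3 = -58 − 16 − 3 = -77, attained at (1, -4).

-77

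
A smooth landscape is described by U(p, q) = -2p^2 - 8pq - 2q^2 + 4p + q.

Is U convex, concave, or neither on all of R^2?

U is quadratic, so its Hessian is the constant matrix H = [[-4, -8], [-8, -4]].
det(H) = -48, tr(H) = -8.
det(H) < 0, so H is indefinite: neither convex nor concave.

neither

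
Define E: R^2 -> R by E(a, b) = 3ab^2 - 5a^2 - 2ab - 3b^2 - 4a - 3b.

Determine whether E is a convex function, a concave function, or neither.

The term 3ab^2 is cubic, so the Hessian is not constant.
∂²E/∂b² = 6a - 6, which takes both signs as a varies (negative for sufficiently negative a). A diagonal entry of the Hessian changing sign means the Hessian is neither positive- nor negative-semidefinite on all of R^2.

neither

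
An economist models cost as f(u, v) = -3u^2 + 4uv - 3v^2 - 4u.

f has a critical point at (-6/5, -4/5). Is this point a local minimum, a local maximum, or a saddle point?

local maximum

The Hessian of f is constant: H = [[-6, 4], [4, -6]].
det(H) = (-6)·(-6) − 4² = 20.
det(H) > 0 and tr(H) = -12 < 0, so H is negative definite and the point is a local maximum.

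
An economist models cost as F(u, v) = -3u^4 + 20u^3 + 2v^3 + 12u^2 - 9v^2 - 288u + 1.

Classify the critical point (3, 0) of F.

The mixed partial ∂²F/∂u∂v is 0, so the Hessian at any point is diag(F_uu, F_vv) = diag(12(-3u^2 + 10u + 2), 6(2v - 3)).
At (3, 0): H = diag(60, -18).
The eigenvalues have opposite signs, so H is indefinite: a saddle point.

saddle point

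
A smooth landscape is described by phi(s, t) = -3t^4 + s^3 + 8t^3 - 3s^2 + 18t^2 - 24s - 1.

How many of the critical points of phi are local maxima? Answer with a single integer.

2

phi separates as a function of s plus a function of t, so ∇phi=0 decouples.
∂phi/∂s = 3(s - 4)(s + 2) = 0 at s ∈ {-2, 4}; ∂phi/∂t = -12t(t - 3)(t + 1) = 0 at t ∈ {-1, 0, 3}.
The Hessian is diagonal: diag(phi_ss, phi_tt). Second derivatives: phi_ss(-2)=-18, phi_ss(4)=18; phi_tt(-1)=-48, phi_tt(0)=36, phi_tt(3)=-144.
Local maxima occur where both diagonal entries negative: (-2, -1), (-2, 3). Count: 2.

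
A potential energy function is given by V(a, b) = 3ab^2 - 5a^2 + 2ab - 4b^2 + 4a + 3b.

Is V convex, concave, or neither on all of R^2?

neither

The term 3ab^2 is cubic, so the Hessian is not constant.
∂²V/∂b² = 6a - 8, which takes both signs as a varies (negative for sufficiently negative a). A diagonal entry of the Hessian changing sign means the Hessian is neither positive- nor negative-semidefinite on all of R^2.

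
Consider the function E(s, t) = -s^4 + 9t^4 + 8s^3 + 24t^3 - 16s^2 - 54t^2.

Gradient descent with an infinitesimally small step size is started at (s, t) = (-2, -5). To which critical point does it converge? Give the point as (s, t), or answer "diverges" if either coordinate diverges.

diverges

E is separable, so gradient descent decouples: s follows -∂E/∂s, t follows -∂E/∂t.
∂E/∂s = -4s(s - 4)(s - 2); at s=-2 this is 192, so s decreases.
∂E/∂t = 36t(t - 1)(t + 3); at t=-5 this is -2160, so t increases.
The s-coordinate has no critical point in that direction and runs off to infinity.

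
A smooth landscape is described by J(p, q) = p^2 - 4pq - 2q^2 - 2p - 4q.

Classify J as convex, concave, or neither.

neither

J is quadratic, so its Hessian is the constant matrix H = [[2, -4], [-4, -4]].
det(H) = -24, tr(H) = -2.
det(H) < 0, so H is indefinite: neither convex nor concave.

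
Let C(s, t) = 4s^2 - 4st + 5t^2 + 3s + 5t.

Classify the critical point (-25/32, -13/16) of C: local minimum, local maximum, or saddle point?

The Hessian of C is constant: H = [[8, -4], [-4, 10]].
det(H) = 8·10 − (-4)² = 64.
det(H) > 0 and tr(H) = 18 > 0, so H is positive definite and the point is a local minimum.

local minimum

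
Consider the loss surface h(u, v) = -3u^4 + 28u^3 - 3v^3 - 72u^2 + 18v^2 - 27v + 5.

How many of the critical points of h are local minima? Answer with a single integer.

1

h separates as a function of u plus a function of v, so ∇h=0 decouples.
∂h/∂u = -12u(u - 4)(u - 3) = 0 at u ∈ {0, 3, 4}; ∂h/∂v = -9(v - 3)(v - 1) = 0 at v ∈ {1, 3}.
The Hessian is diagonal: diag(h_uu, h_vv). Second derivatives: h_uu(0)=-144, h_uu(3)=36, h_uu(4)=-48; h_vv(1)=18, h_vv(3)=-18.
Local minima occur where both diagonal entries positive: (3, 1). Count: 1.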